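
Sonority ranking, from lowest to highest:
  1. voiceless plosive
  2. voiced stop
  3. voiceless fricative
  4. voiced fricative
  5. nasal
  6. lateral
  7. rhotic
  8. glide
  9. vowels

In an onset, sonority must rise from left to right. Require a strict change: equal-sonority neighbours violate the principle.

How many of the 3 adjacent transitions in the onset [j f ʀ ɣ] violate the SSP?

2

/j/ is a glide (sonority 8).
/f/ is a voiceless fricative (sonority 3).
/ʀ/ is a rhotic (sonority 7).
/ɣ/ is a voiced fricative (sonority 4).
/j/→/f/: 8→3 (does not rise) — violation.
/f/→/ʀ/: 3→7 (rises) — ok.
/ʀ/→/ɣ/: 7→4 (does not rise) — violation.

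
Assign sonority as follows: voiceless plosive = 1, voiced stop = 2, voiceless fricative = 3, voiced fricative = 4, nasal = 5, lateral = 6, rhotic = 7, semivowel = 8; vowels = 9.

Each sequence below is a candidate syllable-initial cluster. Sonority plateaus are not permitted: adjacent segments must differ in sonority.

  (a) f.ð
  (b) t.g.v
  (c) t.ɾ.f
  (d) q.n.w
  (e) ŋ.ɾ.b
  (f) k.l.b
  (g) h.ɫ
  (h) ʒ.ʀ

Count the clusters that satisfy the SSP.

5

(a) f.ð: profile 3-4 — obeys.
(b) t.g.v: profile 1-2-4 — obeys.
(c) t.ɾ.f: profile 1-7-3 — violates.
(d) q.n.w: profile 1-5-8 — obeys.
(e) ŋ.ɾ.b: profile 5-7-2 — violates.
(f) k.l.b: profile 1-6-2 — violates.
(g) h.ɫ: profile 3-6 — obeys.
(h) ʒ.ʀ: profile 4-7 — obeys.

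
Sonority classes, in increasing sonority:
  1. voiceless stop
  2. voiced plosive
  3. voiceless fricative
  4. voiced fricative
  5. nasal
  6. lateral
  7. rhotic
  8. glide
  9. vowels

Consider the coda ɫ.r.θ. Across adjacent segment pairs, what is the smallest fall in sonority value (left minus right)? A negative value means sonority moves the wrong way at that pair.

/ɫ/: lateral = 6.
/r/: rhotic = 7.
/θ/: voiceless fricative = 3.
/ɫ/→/r/: change -1.
/r/→/θ/: change +4.
Minimum = -1.

-1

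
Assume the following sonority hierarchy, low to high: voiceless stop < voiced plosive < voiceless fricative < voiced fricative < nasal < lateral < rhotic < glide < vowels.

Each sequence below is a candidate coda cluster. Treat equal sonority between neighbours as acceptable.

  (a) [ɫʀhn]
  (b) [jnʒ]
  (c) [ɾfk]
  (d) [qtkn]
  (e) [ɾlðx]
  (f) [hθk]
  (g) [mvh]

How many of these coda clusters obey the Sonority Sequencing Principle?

5

(a) [ɫʀhn]: profile 6-7-3-5 — violates.
(b) [jnʒ]: profile 8-5-4 — obeys.
(c) [ɾfk]: profile 7-3-1 — obeys.
(d) [qtkn]: profile 1-1-1-5 — violates.
(e) [ɾlðx]: profile 7-6-4-3 — obeys.
(f) [hθk]: profile 3-3-1 — obeys.
(g) [mvh]: profile 5-4-3 — obeys.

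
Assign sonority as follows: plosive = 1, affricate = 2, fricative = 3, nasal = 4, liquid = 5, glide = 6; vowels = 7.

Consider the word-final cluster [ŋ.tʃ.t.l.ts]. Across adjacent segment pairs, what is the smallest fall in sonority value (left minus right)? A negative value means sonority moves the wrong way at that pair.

-4

/ŋ/: nasal = 4.
/tʃ/: affricate = 2.
/t/: plosive = 1.
/l/: liquid = 5.
/ts/: affricate = 2.
/ŋ/→/tʃ/: change +2.
/tʃ/→/t/: change +1.
/t/→/l/: change -4.
/l/→/ts/: change +3.
Minimum = -4.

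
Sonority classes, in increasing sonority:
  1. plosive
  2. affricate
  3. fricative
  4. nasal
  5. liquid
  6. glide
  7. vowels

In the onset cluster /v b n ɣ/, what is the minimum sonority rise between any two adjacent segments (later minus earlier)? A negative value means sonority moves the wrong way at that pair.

/v/ — fricative, sonority 3.
/b/ — plosive, sonority 1.
/n/ — nasal, sonority 4.
/ɣ/ — fricative, sonority 3.
/v/→/b/: change -2.
/b/→/n/: change +3.
/n/→/ɣ/: change -1.
Minimum = -2.

-2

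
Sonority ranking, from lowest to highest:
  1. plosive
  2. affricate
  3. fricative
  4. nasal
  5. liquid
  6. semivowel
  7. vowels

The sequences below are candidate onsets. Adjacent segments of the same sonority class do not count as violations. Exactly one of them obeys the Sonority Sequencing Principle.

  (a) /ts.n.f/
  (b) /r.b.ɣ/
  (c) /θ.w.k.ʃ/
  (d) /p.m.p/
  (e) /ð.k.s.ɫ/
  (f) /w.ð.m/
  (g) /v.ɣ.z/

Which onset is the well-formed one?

(a) /ts.n.f/: profile 2-4-3 — violates.
(b) /r.b.ɣ/: profile 5-1-3 — violates.
(c) /θ.w.k.ʃ/: profile 3-6-1-3 — violates.
(d) /p.m.p/: profile 1-4-1 — violates.
(e) /ð.k.s.ɫ/: profile 3-1-3-5 — violates.
(f) /w.ð.m/: profile 6-3-4 — violates.
(g) /v.ɣ.z/: profile 3-3-3 — obeys.

g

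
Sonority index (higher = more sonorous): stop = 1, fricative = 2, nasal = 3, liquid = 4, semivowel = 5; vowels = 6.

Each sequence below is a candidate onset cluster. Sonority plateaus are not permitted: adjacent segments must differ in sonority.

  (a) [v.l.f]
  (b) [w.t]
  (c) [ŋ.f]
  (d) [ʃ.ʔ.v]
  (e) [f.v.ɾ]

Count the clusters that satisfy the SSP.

(a) 2-4-2 → violates
(b) 5-1 → violates
(c) 3-2 → violates
(d) 2-1-2 → violates
(e) 2-2-4 → violates

0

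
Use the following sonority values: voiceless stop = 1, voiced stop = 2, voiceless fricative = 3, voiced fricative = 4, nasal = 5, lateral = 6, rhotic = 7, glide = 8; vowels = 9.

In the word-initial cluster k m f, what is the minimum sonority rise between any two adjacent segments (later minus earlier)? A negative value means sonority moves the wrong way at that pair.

-2

/k/ is a voiceless stop (sonority 1).
/m/ is a nasal (sonority 5).
/f/ is a voiceless fricative (sonority 3).
/k/→/m/: change +4.
/m/→/f/: change -2.
Minimum = -2.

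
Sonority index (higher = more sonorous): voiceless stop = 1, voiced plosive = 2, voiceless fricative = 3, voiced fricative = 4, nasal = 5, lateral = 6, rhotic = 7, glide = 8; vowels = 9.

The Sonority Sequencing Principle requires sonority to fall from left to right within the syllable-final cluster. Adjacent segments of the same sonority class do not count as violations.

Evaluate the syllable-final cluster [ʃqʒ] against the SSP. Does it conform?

/ʃ/ is a voiceless fricative (sonority 3).
/q/ is a voiceless stop (sonority 1).
/ʒ/ is a voiced fricative (sonority 4).
The profile is 3-1-4. Between /q/ (1) and /ʒ/ (4) sonority does not fall, so the cluster violates the SSP.

no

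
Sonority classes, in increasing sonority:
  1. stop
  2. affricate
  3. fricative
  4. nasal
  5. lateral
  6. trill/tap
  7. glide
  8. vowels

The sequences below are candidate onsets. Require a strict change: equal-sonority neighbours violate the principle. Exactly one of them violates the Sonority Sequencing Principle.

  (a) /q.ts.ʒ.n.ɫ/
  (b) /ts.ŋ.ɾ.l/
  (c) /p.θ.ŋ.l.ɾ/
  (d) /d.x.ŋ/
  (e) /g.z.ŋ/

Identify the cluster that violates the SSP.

b

(a) sonority 1-2-3-4-5: well-formed.
(b) sonority 2-4-6-5: ill-formed.
(c) sonority 1-3-4-5-6: well-formed.
(d) sonority 1-3-4: well-formed.
(e) sonority 1-3-4: well-formed.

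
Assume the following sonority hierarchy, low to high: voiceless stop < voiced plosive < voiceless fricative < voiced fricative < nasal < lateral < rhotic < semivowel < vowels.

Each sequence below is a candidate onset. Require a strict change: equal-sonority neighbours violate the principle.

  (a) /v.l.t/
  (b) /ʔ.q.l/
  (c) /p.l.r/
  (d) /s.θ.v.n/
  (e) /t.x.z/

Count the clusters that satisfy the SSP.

2

(a) /v.l.t/: profile 4-6-1 — violates.
(b) /ʔ.q.l/: profile 1-1-6 — violates.
(c) /p.l.r/: profile 1-6-7 — obeys.
(d) /s.θ.v.n/: profile 3-3-4-5 — violates.
(e) /t.x.z/: profile 1-3-4 — obeys.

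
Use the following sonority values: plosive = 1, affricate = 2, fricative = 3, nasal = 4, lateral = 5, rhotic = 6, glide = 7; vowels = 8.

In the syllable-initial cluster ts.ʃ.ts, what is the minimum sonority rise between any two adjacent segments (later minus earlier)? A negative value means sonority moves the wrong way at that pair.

/ts/ is an affricate (sonority 2).
/ʃ/ is a fricative (sonority 3).
/ts/ is an affricate (sonority 2).
/ts/→/ʃ/: change +1.
/ʃ/→/ts/: change -1.
Minimum = -1.

-1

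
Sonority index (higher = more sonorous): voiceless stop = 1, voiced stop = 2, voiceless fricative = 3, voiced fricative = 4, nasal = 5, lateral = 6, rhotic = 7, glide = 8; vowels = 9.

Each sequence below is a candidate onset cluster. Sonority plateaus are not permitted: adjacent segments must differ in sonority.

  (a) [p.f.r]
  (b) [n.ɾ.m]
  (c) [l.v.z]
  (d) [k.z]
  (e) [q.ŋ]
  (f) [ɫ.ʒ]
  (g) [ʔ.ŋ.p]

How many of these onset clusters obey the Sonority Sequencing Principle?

(a) sonority 1-3-7: well-formed.
(b) sonority 5-7-5: ill-formed.
(c) sonority 6-4-4: ill-formed.
(d) sonority 1-4: well-formed.
(e) sonority 1-5: well-formed.
(f) sonority 6-4: ill-formed.
(g) sonority 1-5-1: ill-formed.

3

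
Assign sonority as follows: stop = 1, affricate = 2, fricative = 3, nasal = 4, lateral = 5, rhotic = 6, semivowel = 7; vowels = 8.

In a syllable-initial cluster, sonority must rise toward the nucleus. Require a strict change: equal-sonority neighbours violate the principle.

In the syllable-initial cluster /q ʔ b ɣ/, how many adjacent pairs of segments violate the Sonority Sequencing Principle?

2

/q/ is a stop (sonority 1).
/ʔ/ is a stop (sonority 1).
/b/ is a stop (sonority 1).
/ɣ/ is a fricative (sonority 3).
/q/→/ʔ/: 1→1 (plateau) — violation.
/ʔ/→/b/: 1→1 (plateau) — violation.
/b/→/ɣ/: 1→3 (rises) — ok.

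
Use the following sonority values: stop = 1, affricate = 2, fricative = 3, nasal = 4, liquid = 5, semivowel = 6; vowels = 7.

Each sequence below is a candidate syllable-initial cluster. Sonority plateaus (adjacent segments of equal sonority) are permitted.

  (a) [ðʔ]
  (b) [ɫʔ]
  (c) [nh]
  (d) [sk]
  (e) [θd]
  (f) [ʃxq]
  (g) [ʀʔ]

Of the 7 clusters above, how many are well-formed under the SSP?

(a) sonority 3-1: ill-formed.
(b) sonority 5-1: ill-formed.
(c) sonority 4-3: ill-formed.
(d) sonority 3-1: ill-formed.
(e) sonority 3-1: ill-formed.
(f) sonority 3-3-1: ill-formed.
(g) sonority 5-1: ill-formed.

0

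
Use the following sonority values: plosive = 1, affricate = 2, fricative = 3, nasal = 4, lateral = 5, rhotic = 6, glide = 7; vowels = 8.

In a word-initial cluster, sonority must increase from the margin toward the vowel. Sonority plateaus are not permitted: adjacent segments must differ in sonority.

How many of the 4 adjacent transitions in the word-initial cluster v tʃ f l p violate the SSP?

2

/v/: fricative = 3.
/tʃ/: affricate = 2.
/f/: fricative = 3.
/l/: lateral = 5.
/p/: plosive = 1.
/v/→/tʃ/: 3→2 (does not rise) — violation.
/tʃ/→/f/: 2→3 (rises) — ok.
/f/→/l/: 3→5 (rises) — ok.
/l/→/p/: 5→1 (does not rise) — violation.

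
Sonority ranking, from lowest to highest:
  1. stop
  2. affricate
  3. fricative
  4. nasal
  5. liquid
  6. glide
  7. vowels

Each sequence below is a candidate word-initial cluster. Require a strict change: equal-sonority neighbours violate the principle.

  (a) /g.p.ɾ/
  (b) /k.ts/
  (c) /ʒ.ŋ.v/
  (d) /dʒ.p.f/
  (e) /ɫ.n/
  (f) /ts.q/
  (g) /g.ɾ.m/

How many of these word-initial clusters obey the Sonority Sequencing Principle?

1

(a) sonority 1-1-5: ill-formed.
(b) sonority 1-2: well-formed.
(c) sonority 3-4-3: ill-formed.
(d) sonority 2-1-3: ill-formed.
(e) sonority 5-4: ill-formed.
(f) sonority 2-1: ill-formed.
(g) sonority 1-5-4: ill-formed.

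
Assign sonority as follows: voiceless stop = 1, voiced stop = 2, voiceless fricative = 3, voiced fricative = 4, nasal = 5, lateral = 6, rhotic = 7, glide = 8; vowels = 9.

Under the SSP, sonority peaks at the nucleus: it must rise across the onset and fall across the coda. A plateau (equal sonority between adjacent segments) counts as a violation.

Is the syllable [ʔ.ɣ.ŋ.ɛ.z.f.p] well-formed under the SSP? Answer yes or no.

yes

Onset: /ʔ/ is a voiceless stop (sonority 1), /ɣ/ is a voiced fricative (sonority 4), /ŋ/ is a nasal (sonority 5); then the nucleus /ɛ/ (sonority 9).
Onset profile 1-4-5-9 — rises to the nucleus.
Coda: /z/ is a voiced fricative (sonority 4), /f/ is a voiceless fricative (sonority 3), /p/ is a voiceless stop (sonority 1).
Coda profile 9-4-3-1 — falls from the nucleus.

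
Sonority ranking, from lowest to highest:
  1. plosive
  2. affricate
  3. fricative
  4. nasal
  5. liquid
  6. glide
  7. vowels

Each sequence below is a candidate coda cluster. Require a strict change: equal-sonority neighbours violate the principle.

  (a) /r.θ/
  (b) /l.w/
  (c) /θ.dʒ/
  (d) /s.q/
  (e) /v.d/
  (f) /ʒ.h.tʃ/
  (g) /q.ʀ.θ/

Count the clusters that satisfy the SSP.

(a) sonority 5-3: well-formed.
(b) sonority 5-6: ill-formed.
(c) sonority 3-2: well-formed.
(d) sonority 3-1: well-formed.
(e) sonority 3-1: well-formed.
(f) sonority 3-3-2: ill-formed.
(g) sonority 1-5-3: ill-formed.

4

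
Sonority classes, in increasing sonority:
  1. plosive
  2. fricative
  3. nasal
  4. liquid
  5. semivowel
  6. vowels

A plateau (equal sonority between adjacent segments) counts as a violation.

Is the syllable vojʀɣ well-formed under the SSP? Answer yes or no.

yes

Onset: /v/ is a fricative (sonority 2); then the nucleus /o/ (sonority 6).
Onset profile 2-6 — rises to the nucleus.
Coda: /j/ is a semivowel (sonority 5), /ʀ/ is a liquid (sonority 4), /ɣ/ is a fricative (sonority 2).
Coda profile 6-5-4-2 — falls from the nucleus.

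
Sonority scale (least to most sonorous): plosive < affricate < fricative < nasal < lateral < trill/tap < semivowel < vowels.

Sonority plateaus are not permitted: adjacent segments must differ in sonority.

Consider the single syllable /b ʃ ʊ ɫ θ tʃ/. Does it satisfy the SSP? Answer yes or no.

yes

Onset: /b/ is a plosive (sonority 1), /ʃ/ is a fricative (sonority 3); then the nucleus /ʊ/ (sonority 8).
Onset profile 1-3-8 — rises to the nucleus.
Coda: /ɫ/ is a lateral (sonority 5), /θ/ is a fricative (sonority 3), /tʃ/ is an affricate (sonority 2).
Coda profile 8-5-3-2 — falls from the nucleus.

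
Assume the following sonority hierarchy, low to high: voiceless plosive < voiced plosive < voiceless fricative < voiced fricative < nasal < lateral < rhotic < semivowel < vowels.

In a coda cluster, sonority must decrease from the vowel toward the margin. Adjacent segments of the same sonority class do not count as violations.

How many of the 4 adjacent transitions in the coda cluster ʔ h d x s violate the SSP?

/ʔ/: voiceless plosive = 1.
/h/: voiceless fricative = 3.
/d/: voiced plosive = 2.
/x/: voiceless fricative = 3.
/s/: voiceless fricative = 3.
/ʔ/→/h/: 1→3 (does not fall) — violation.
/h/→/d/: 3→2 (falls) — ok.
/d/→/x/: 2→3 (does not fall) — violation.
/x/→/s/: 3→3 (plateau, allowed) — ok.

2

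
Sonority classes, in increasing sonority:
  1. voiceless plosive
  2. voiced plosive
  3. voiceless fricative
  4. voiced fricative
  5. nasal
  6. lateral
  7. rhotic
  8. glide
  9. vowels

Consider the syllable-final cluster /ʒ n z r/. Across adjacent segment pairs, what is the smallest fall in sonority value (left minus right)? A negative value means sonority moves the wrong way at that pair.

/ʒ/ is a voiced fricative (sonority 4).
/n/ is a nasal (sonority 5).
/z/ is a voiced fricative (sonority 4).
/r/ is a rhotic (sonority 7).
/ʒ/→/n/: change -1.
/n/→/z/: change +1.
/z/→/r/: change -3.
Minimum = -3.

-3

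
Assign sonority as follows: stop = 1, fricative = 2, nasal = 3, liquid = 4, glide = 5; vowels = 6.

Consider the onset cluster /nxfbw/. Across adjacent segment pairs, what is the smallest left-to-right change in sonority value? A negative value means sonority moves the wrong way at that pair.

/n/ is a nasal (sonority 3).
/x/ is a fricative (sonority 2).
/f/ is a fricative (sonority 2).
/b/ is a stop (sonority 1).
/w/ is a glide (sonority 5).
/n/→/x/: change -1.
/x/→/f/: change +0.
/f/→/b/: change -1.
/b/→/w/: change +4.
Minimum = -1.

-1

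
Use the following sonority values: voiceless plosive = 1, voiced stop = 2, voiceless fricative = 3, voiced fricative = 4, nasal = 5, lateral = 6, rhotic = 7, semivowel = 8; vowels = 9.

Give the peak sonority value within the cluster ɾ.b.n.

7

/ɾ/: rhotic = 7.
/b/: voiced stop = 2.
/n/: nasal = 5.
The maximum is 7.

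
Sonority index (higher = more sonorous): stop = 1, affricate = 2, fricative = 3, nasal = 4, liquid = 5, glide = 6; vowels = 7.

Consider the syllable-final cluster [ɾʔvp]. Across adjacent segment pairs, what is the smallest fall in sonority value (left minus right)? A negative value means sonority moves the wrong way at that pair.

-2

/ɾ/ is a liquid (sonority 5).
/ʔ/ is a stop (sonority 1).
/v/ is a fricative (sonority 3).
/p/ is a stop (sonority 1).
/ɾ/→/ʔ/: change +4.
/ʔ/→/v/: change -2.
/v/→/p/: change +2.
Minimum = -2.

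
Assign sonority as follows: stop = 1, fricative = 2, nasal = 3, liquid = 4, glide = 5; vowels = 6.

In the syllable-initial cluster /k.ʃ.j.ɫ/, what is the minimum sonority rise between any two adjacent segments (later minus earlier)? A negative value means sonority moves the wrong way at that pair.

/k/ is a stop (sonority 1).
/ʃ/ is a fricative (sonority 2).
/j/ is a glide (sonority 5).
/ɫ/ is a liquid (sonority 4).
/k/→/ʃ/: change +1.
/ʃ/→/j/: change +3.
/j/→/ɫ/: change -1.
Minimum = -1.

-1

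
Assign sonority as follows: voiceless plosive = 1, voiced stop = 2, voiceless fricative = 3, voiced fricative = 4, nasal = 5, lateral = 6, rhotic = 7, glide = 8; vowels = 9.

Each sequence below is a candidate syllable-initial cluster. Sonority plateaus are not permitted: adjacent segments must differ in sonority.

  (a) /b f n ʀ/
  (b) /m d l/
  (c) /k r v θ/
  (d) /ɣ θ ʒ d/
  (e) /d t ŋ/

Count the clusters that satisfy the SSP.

1

(a) sonority 2-3-5-7: well-formed.
(b) sonority 5-2-6: ill-formed.
(c) sonority 1-7-4-3: ill-formed.
(d) sonority 4-3-4-2: ill-formed.
(e) sonority 2-1-5: ill-formed.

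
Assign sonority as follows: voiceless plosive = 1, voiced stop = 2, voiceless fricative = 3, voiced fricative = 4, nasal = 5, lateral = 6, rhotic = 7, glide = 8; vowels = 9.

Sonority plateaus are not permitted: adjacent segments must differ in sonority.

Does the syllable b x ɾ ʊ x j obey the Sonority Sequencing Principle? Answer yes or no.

Onset: /b/ is a voiced stop (sonority 2), /x/ is a voiceless fricative (sonority 3), /ɾ/ is a rhotic (sonority 7); then the nucleus /ʊ/ (sonority 9).
Onset profile 2-3-7-9 — rises to the nucleus.
Coda: /x/ is a voiceless fricative (sonority 3), /j/ is a glide (sonority 8).
Coda profile 9-3-8 — does not strictly fall throughout.

no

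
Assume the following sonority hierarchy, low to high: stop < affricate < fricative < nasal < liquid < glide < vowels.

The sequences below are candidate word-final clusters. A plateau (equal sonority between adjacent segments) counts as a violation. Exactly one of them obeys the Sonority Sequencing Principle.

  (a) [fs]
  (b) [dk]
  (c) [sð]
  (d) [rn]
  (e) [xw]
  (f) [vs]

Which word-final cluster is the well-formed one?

(a) 3-3 → violates
(b) 1-1 → violates
(c) 3-3 → violates
(d) 5-4 → obeys
(e) 3-6 → violates
(f) 3-3 → violates

d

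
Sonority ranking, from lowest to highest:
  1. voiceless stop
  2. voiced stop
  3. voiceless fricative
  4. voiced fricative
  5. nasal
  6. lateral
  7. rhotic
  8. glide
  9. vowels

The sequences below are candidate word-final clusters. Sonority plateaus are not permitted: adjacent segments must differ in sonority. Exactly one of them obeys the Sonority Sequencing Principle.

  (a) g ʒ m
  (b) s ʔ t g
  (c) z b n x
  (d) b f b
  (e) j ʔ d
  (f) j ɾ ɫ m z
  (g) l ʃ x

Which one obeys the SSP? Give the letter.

f

(a) 2-4-5 → violates
(b) 3-1-1-2 → violates
(c) 4-2-5-3 → violates
(d) 2-3-2 → violates
(e) 8-1-2 → violates
(f) 8-7-6-5-4 → obeys
(g) 6-3-3 → violates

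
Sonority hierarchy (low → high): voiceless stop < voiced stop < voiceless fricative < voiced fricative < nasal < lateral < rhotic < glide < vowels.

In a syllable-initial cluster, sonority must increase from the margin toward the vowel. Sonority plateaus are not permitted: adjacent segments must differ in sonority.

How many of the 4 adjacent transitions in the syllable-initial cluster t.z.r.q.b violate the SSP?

/t/ — voiceless stop, sonority 1.
/z/ — voiced fricative, sonority 4.
/r/ — rhotic, sonority 7.
/q/ — voiceless stop, sonority 1.
/b/ — voiced stop, sonority 2.
/t/→/z/: 1→4 (rises) — ok.
/z/→/r/: 4→7 (rises) — ok.
/r/→/q/: 7→1 (does not rise) — violation.
/q/→/b/: 1→2 (rises) — ok.

1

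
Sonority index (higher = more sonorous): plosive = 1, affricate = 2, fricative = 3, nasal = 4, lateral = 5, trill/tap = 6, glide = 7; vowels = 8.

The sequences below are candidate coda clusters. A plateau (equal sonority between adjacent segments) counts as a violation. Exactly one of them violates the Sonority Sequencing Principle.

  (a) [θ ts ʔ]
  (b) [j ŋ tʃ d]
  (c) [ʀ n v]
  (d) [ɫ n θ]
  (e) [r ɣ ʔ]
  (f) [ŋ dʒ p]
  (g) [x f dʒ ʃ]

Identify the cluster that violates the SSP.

(a) [θ ts ʔ]: profile 3-2-1 — obeys.
(b) [j ŋ tʃ d]: profile 7-4-2-1 — obeys.
(c) [ʀ n v]: profile 6-4-3 — obeys.
(d) [ɫ n θ]: profile 5-4-3 — obeys.
(e) [r ɣ ʔ]: profile 6-3-1 — obeys.
(f) [ŋ dʒ p]: profile 4-2-1 — obeys.
(g) [x f dʒ ʃ]: profile 3-3-2-3 — violates.

g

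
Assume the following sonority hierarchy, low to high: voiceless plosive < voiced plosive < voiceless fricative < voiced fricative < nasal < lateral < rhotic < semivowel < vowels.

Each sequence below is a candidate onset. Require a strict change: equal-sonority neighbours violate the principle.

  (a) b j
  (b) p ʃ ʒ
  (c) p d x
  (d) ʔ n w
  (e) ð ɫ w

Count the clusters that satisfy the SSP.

(a) sonority 2-8: well-formed.
(b) sonority 1-3-4: well-formed.
(c) sonority 1-2-3: well-formed.
(d) sonority 1-5-8: well-formed.
(e) sonority 4-6-8: well-formed.

5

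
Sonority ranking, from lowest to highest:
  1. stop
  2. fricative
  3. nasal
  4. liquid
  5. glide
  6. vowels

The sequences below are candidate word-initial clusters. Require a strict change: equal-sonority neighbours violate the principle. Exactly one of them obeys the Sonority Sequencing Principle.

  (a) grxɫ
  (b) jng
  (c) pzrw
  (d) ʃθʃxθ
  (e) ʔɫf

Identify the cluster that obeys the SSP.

c

(a) 1-4-2-4 → violates
(b) 5-3-1 → violates
(c) 1-2-4-5 → obeys
(d) 2-2-2-2-2 → violates
(e) 1-4-2 → violates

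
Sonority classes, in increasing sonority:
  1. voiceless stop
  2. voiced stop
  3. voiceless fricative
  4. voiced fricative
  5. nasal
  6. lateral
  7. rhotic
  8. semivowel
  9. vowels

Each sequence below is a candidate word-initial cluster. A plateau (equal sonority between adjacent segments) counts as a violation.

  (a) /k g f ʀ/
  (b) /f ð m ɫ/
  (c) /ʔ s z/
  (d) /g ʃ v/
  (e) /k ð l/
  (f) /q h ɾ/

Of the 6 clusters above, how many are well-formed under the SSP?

6

(a) sonority 1-2-3-7: well-formed.
(b) sonority 3-4-5-6: well-formed.
(c) sonority 1-3-4: well-formed.
(d) sonority 2-3-4: well-formed.
(e) sonority 1-4-6: well-formed.
(f) sonority 1-3-7: well-formed.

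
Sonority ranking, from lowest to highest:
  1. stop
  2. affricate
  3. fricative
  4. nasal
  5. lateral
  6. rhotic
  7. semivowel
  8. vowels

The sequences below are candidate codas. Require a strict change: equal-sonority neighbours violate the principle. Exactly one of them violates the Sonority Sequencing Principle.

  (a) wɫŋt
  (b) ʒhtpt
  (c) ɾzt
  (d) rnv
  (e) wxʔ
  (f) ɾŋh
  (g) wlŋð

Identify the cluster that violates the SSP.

(a) 7-5-4-1 → obeys
(b) 3-3-1-1-1 → violates
(c) 6-3-1 → obeys
(d) 6-4-3 → obeys
(e) 7-3-1 → obeys
(f) 6-4-3 → obeys
(g) 7-5-4-3 → obeys

b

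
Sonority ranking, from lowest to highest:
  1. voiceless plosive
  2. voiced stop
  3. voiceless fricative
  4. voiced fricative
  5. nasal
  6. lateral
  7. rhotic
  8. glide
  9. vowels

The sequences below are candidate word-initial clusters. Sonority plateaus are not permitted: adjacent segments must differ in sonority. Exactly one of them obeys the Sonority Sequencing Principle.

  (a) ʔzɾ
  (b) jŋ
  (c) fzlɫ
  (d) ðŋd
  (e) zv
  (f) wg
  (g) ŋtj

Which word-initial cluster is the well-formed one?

(a) ʔzɾ: profile 1-4-7 — obeys.
(b) jŋ: profile 8-5 — violates.
(c) fzlɫ: profile 3-4-6-6 — violates.
(d) ðŋd: profile 4-5-2 — violates.
(e) zv: profile 4-4 — violates.
(f) wg: profile 8-2 — violates.
(g) ŋtj: profile 5-1-8 — violates.

a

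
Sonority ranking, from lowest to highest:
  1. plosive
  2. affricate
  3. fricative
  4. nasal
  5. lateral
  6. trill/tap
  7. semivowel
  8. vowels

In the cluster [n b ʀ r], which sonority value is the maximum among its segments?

/n/ — nasal, sonority 4.
/b/ — plosive, sonority 1.
/ʀ/ — trill/tap, sonority 6.
/r/ — trill/tap, sonority 6.
The maximum is 6.

6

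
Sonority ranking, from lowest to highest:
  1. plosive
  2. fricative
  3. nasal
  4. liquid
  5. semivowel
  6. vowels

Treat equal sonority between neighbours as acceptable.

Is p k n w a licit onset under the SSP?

yes

/p/: plosive = 1.
/k/: plosive = 1.
/n/: nasal = 3.
/w/: semivowel = 5.
The profile 1-1-3-5 is non-decreasing (plateaus allowed), so the onset satisfies the SSP.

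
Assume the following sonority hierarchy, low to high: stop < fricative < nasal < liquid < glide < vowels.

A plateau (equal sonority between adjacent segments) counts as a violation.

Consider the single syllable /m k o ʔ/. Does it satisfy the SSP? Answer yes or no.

no

Onset: /m/ is a nasal (sonority 3), /k/ is a stop (sonority 1); then the nucleus /o/ (sonority 6).
Onset profile 3-1-6 — does not strictly rise throughout.
Coda: /ʔ/ is a stop (sonority 1).
Coda profile 6-1 — falls from the nucleus.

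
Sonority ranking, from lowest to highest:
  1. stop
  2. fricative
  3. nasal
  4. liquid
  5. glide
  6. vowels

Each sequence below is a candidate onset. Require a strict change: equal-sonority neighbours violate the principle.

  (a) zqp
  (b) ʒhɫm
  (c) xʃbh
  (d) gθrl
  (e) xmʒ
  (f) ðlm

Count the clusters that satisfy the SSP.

0

(a) zqp: profile 2-1-1 — violates.
(b) ʒhɫm: profile 2-2-4-3 — violates.
(c) xʃbh: profile 2-2-1-2 — violates.
(d) gθrl: profile 1-2-4-4 — violates.
(e) xmʒ: profile 2-3-2 — violates.
(f) ðlm: profile 2-4-3 — violates.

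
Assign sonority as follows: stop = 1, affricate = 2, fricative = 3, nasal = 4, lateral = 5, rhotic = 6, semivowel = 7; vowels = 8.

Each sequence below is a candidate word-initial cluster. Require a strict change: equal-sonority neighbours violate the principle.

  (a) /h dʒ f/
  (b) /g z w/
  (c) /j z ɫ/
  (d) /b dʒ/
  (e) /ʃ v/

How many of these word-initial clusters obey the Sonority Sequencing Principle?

2

(a) /h dʒ f/: profile 3-2-3 — violates.
(b) /g z w/: profile 1-3-7 — obeys.
(c) /j z ɫ/: profile 7-3-5 — violates.
(d) /b dʒ/: profile 1-2 — obeys.
(e) /ʃ v/: profile 3-3 — violates.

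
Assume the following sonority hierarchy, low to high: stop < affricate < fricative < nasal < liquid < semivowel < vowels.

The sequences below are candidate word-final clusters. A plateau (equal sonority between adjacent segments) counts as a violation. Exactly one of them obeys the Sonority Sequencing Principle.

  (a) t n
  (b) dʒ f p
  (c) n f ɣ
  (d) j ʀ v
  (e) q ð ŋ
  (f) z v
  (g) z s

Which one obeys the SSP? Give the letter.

d

(a) t n: profile 1-4 — violates.
(b) dʒ f p: profile 2-3-1 — violates.
(c) n f ɣ: profile 4-3-3 — violates.
(d) j ʀ v: profile 6-5-3 — obeys.
(e) q ð ŋ: profile 1-3-4 — violates.
(f) z v: profile 3-3 — violates.
(g) z s: profile 3-3 — violates.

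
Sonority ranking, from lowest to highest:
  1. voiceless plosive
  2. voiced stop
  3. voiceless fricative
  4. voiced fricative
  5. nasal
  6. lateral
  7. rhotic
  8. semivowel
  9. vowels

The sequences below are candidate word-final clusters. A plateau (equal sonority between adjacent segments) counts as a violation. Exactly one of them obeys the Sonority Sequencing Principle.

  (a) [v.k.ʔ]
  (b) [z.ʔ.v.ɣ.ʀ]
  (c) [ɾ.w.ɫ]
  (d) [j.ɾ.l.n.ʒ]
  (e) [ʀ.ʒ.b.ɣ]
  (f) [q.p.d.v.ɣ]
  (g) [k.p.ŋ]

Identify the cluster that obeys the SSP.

d

(a) sonority 4-1-1: ill-formed.
(b) sonority 4-1-4-4-7: ill-formed.
(c) sonority 7-8-6: ill-formed.
(d) sonority 8-7-6-5-4: well-formed.
(e) sonority 7-4-2-4: ill-formed.
(f) sonority 1-1-2-4-4: ill-formed.
(g) sonority 1-1-5: ill-formed.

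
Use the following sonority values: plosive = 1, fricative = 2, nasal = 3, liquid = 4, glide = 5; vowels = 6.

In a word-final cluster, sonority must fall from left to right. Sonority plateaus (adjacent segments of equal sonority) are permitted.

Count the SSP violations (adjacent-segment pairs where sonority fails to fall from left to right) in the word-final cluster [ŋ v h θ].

0

/ŋ/ — nasal, sonority 3.
/v/ — fricative, sonority 2.
/h/ — fricative, sonority 2.
/θ/ — fricative, sonority 2.
/ŋ/→/v/: 3→2 (falls) — ok.
/v/→/h/: 2→2 (plateau, allowed) — ok.
/h/→/θ/: 2→2 (plateau, allowed) — ok.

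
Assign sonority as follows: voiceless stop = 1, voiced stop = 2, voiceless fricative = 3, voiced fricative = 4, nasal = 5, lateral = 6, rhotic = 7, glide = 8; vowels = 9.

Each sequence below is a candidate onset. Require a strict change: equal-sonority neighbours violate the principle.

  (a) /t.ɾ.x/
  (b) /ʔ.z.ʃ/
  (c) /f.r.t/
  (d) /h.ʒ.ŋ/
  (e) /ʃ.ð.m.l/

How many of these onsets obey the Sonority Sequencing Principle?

2

(a) /t.ɾ.x/: profile 1-7-3 — violates.
(b) /ʔ.z.ʃ/: profile 1-4-3 — violates.
(c) /f.r.t/: profile 3-7-1 — violates.
(d) /h.ʒ.ŋ/: profile 3-4-5 — obeys.
(e) /ʃ.ð.m.l/: profile 3-4-5-6 — obeys.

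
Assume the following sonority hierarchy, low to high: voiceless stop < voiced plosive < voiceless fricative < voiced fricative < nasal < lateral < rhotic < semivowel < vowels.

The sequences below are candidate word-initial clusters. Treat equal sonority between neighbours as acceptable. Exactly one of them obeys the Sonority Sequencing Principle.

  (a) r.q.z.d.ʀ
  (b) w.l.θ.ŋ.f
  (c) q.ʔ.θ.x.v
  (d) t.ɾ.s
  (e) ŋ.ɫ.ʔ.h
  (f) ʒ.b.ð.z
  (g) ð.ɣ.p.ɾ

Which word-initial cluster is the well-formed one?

(a) 7-1-4-2-7 → violates
(b) 8-6-3-5-3 → violates
(c) 1-1-3-3-4 → obeys
(d) 1-7-3 → violates
(e) 5-6-1-3 → violates
(f) 4-2-4-4 → violates
(g) 4-4-1-7 → violates

c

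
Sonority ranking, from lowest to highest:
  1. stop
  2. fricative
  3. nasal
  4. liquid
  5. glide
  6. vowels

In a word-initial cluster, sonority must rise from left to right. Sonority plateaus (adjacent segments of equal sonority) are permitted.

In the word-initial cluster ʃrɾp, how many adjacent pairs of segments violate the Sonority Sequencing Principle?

1

/ʃ/: fricative = 2.
/r/: liquid = 4.
/ɾ/: liquid = 4.
/p/: stop = 1.
/ʃ/→/r/: 2→4 (rises) — ok.
/r/→/ɾ/: 4→4 (plateau, allowed) — ok.
/ɾ/→/p/: 4→1 (does not rise) — violation.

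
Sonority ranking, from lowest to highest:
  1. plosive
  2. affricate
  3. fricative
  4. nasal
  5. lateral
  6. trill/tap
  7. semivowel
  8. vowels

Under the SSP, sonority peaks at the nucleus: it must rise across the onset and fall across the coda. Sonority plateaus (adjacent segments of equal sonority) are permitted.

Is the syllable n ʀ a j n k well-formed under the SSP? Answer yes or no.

Onset: /n/ is a nasal (sonority 4), /ʀ/ is a trill/tap (sonority 6); then the nucleus /a/ (sonority 8).
Onset profile 4-6-8 — rises to the nucleus.
Coda: /j/ is a semivowel (sonority 7), /n/ is a nasal (sonority 4), /k/ is a plosive (sonority 1).
Coda profile 8-7-4-1 — falls from the nucleus.

yes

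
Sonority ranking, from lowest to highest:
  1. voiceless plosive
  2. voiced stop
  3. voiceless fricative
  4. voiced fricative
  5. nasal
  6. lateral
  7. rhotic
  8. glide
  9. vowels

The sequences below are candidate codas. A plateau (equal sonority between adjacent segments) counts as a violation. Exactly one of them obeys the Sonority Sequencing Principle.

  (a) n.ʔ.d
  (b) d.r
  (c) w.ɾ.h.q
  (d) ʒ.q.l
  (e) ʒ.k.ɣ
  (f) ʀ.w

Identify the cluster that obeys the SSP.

c

(a) 5-1-2 → violates
(b) 2-7 → violates
(c) 8-7-3-1 → obeys
(d) 4-1-6 → violates
(e) 4-1-4 → violates
(f) 7-8 → violates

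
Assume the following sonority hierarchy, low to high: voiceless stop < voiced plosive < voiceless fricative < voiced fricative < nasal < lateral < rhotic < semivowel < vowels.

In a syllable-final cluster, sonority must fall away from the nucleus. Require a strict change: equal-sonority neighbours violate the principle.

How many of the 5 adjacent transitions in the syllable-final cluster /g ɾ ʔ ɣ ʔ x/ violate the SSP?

/g/ is a voiced plosive (sonority 2).
/ɾ/ is a rhotic (sonority 7).
/ʔ/ is a voiceless stop (sonority 1).
/ɣ/ is a voiced fricative (sonority 4).
/ʔ/ is a voiceless stop (sonority 1).
/x/ is a voiceless fricative (sonority 3).
/g/→/ɾ/: 2→7 (does not fall) — violation.
/ɾ/→/ʔ/: 7→1 (falls) — ok.
/ʔ/→/ɣ/: 1→4 (does not fall) — violation.
/ɣ/→/ʔ/: 4→1 (falls) — ok.
/ʔ/→/x/: 1→3 (does not fall) — violation.

3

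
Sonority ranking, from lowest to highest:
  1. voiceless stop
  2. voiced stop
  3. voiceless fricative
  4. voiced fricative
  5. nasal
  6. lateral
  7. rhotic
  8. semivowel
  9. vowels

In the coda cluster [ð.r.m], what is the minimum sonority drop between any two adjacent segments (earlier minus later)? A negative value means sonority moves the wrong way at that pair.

-3

/ð/: voiced fricative = 4.
/r/: rhotic = 7.
/m/: nasal = 5.
/ð/→/r/: change -3.
/r/→/m/: change +2.
Minimum = -3.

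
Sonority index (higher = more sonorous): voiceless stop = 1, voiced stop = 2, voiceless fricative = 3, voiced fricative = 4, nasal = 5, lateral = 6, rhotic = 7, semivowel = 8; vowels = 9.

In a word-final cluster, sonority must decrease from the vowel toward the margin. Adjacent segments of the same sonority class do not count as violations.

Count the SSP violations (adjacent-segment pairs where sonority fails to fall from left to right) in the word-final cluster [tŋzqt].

1

/t/: voiceless stop = 1.
/ŋ/: nasal = 5.
/z/: voiced fricative = 4.
/q/: voiceless stop = 1.
/t/: voiceless stop = 1.
/t/→/ŋ/: 1→5 (does not fall) — violation.
/ŋ/→/z/: 5→4 (falls) — ok.
/z/→/q/: 4→1 (falls) — ok.
/q/→/t/: 1→1 (plateau, allowed) — ok.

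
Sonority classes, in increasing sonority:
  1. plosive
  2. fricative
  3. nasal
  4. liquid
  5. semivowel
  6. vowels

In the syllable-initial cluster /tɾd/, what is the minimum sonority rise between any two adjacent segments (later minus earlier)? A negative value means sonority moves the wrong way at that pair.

/t/ — plosive, sonority 1.
/ɾ/ — liquid, sonority 4.
/d/ — plosive, sonority 1.
/t/→/ɾ/: change +3.
/ɾ/→/d/: change -3.
Minimum = -3.

-3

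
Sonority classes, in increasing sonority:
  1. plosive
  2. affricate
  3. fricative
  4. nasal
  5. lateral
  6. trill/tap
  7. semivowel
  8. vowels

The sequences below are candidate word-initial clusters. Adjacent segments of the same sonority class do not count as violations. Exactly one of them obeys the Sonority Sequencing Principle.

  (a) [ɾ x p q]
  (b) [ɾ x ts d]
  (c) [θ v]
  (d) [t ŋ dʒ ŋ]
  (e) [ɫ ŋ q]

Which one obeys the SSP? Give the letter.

c

(a) 6-3-1-1 → violates
(b) 6-3-2-1 → violates
(c) 3-3 → obeys
(d) 1-4-2-4 → violates
(e) 5-4-1 → violates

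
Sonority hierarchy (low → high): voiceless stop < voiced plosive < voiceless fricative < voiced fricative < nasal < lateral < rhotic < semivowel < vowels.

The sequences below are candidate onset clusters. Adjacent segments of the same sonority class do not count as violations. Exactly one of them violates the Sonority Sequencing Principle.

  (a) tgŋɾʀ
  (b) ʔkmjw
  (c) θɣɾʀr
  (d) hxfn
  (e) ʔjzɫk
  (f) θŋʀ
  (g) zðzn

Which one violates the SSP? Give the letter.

(a) 1-2-5-7-7 → obeys
(b) 1-1-5-8-8 → obeys
(c) 3-4-7-7-7 → obeys
(d) 3-3-3-5 → obeys
(e) 1-8-4-6-1 → violates
(f) 3-5-7 → obeys
(g) 4-4-4-5 → obeys

e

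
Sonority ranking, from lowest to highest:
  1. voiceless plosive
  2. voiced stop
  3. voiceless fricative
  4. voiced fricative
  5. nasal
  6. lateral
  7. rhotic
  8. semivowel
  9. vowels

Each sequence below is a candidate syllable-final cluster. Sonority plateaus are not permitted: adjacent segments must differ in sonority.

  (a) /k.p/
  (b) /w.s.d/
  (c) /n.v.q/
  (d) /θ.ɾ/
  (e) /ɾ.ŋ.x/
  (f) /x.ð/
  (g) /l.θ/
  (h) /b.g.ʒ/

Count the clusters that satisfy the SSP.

(a) /k.p/: profile 1-1 — violates.
(b) /w.s.d/: profile 8-3-2 — obeys.
(c) /n.v.q/: profile 5-4-1 — obeys.
(d) /θ.ɾ/: profile 3-7 — violates.
(e) /ɾ.ŋ.x/: profile 7-5-3 — obeys.
(f) /x.ð/: profile 3-4 — violates.
(g) /l.θ/: profile 6-3 — obeys.
(h) /b.g.ʒ/: profile 2-2-4 — violates.

4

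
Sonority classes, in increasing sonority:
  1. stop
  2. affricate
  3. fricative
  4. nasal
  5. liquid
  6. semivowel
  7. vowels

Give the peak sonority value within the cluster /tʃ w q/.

6

/tʃ/: affricate = 2.
/w/: semivowel = 6.
/q/: stop = 1.
The maximum is 6.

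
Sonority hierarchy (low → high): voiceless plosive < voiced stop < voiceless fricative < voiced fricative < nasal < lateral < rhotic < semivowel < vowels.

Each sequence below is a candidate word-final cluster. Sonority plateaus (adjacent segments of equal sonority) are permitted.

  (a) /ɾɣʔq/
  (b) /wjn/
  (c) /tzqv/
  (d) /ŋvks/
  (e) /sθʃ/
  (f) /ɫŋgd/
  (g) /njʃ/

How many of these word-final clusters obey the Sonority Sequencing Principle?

4

(a) 7-4-1-1 → obeys
(b) 8-8-5 → obeys
(c) 1-4-1-4 → violates
(d) 5-4-1-3 → violates
(e) 3-3-3 → obeys
(f) 6-5-2-2 → obeys
(g) 5-8-3 → violates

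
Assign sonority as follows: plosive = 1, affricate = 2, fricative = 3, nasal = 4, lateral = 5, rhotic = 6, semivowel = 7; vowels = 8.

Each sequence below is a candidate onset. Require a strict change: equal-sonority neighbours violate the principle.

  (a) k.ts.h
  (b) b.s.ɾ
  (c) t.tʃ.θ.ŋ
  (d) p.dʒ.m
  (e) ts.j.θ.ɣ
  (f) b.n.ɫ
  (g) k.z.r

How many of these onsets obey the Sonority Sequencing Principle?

6

(a) sonority 1-2-3: well-formed.
(b) sonority 1-3-6: well-formed.
(c) sonority 1-2-3-4: well-formed.
(d) sonority 1-2-4: well-formed.
(e) sonority 2-7-3-3: ill-formed.
(f) sonority 1-4-5: well-formed.
(g) sonority 1-3-6: well-formed.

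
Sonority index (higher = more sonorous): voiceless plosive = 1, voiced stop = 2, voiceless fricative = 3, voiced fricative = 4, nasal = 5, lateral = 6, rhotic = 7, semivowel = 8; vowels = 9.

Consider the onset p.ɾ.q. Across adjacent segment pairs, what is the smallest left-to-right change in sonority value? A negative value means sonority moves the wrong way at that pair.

-6

/p/ — voiceless plosive, sonority 1.
/ɾ/ — rhotic, sonority 7.
/q/ — voiceless plosive, sonority 1.
/p/→/ɾ/: change +6.
/ɾ/→/q/: change -6.
Minimum = -6.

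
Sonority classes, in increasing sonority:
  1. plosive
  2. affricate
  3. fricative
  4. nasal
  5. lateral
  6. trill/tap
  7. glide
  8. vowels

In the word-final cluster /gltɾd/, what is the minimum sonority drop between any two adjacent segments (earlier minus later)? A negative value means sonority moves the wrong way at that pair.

/g/: plosive = 1.
/l/: lateral = 5.
/t/: plosive = 1.
/ɾ/: trill/tap = 6.
/d/: plosive = 1.
/g/→/l/: change -4.
/l/→/t/: change +4.
/t/→/ɾ/: change -5.
/ɾ/→/d/: change +5.
Minimum = -5.

-5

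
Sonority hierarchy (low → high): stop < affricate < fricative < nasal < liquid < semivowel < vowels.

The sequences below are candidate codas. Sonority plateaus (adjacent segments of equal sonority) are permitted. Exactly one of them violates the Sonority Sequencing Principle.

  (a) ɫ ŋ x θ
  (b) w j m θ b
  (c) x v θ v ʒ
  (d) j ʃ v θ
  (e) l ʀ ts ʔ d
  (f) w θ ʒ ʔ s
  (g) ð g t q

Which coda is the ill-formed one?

(a) ɫ ŋ x θ: profile 5-4-3-3 — obeys.
(b) w j m θ b: profile 6-6-4-3-1 — obeys.
(c) x v θ v ʒ: profile 3-3-3-3-3 — obeys.
(d) j ʃ v θ: profile 6-3-3-3 — obeys.
(e) l ʀ ts ʔ d: profile 5-5-2-1-1 — obeys.
(f) w θ ʒ ʔ s: profile 6-3-3-1-3 — violates.
(g) ð g t q: profile 3-1-1-1 — obeys.

f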